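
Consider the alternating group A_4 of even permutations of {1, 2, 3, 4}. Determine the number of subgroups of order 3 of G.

4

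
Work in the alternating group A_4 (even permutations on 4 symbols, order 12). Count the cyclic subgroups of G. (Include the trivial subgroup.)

Each element a generates a cyclic subgroup ⟨a⟩; distinct elements may generate the same one (a cyclic group of order d has φ(d) generators).
Cyclic subgroups by order — order 1: 1; order 2: 3; order 3: 4.
Total: 8.

8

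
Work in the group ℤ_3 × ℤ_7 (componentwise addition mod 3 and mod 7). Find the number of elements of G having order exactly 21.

An element (a,b) has order lcm(ord(a), ord(b)); count pairs with lcm equal to 21.
Enumerating gives 12 such elements.

12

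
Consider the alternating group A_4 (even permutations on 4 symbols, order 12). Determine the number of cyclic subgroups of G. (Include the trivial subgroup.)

8

Group the elements of G by the cyclic subgroup they generate; each cyclic subgroup of order d accounts for φ(d) elements.
Cyclic subgroups by order — order 1: 1; order 2: 3; order 3: 4.
Total: 8.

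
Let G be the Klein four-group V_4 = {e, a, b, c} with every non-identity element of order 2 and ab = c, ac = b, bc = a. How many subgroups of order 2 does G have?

|G| = 4 and 2 | 4, so subgroups of order 2 are possible by Lagrange.
The subgroups of order 2 are: {e, a}; {e, b}; {e, c}.
So G has 3 subgroups of order 2.

3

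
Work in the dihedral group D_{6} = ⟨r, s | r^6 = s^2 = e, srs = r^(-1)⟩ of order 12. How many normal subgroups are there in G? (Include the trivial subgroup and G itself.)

G has 16 subgroups. Checking conjugation-invariance by order — order 1: 1/1 normal; order 2: 1/7 normal; order 3: 1/1 normal; order 4: 0/3 normal; order 6: 3/3 normal; order 12: 1/1 normal.
Total normal subgroups: 7.

7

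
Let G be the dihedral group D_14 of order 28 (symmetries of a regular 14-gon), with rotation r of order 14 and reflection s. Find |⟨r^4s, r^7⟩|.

4

|⟨r^4s⟩| = 2 and |⟨r^7⟩| = 2, so |H| is a multiple of lcm(2, 2) = 2 and divides |G| = 28.
Closing under the operation: H = {e, r^7, r^4s, r^11s}, so |H| = 4.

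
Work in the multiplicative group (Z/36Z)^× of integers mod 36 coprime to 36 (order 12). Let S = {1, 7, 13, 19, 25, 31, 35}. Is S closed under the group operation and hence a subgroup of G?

|S| = 7 does not divide |G| = 12, so by Lagrange S is not a subgroup.

No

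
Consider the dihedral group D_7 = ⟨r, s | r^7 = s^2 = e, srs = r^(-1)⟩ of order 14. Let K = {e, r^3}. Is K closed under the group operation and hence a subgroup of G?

r^3 ∈ K but its inverse r^4 ∉ K, so K is not a subgroup.

No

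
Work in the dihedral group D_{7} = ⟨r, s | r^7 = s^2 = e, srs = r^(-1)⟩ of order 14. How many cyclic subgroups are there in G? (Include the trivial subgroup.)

9

Group the elements of G by the cyclic subgroup they generate; each cyclic subgroup of order d accounts for φ(d) elements.
Cyclic subgroups by order — order 1: 1; order 2: 7; order 7: 1.
Total: 9.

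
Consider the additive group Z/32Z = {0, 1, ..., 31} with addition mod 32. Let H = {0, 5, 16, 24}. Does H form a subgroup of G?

5 ∈ H but its inverse 27 ∉ H, so H is not a subgroup.

No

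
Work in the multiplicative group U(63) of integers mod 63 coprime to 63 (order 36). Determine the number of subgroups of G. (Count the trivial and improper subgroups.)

30

|G| = 36, so by Lagrange every subgroup order divides 36. Divisors: 1, 2, 3, 4, 6, 9, 12, 18, 36.
Subgroups by order — order 1: 1; order 2: 3; order 3: 4; order 4: 1; order 6: 12; order 9: 1; order 12: 4; order 18: 3; order 36: 1.
Total: 1 + 3 + 4 + 1 + 12 + 1 + 4 + 3 + 1 = 30.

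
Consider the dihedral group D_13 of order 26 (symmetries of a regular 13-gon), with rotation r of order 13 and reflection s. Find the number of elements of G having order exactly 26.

0

No element of G has order 26 (even though 26 | 26).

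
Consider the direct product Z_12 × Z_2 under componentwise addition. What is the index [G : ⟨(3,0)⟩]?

6

|⟨(3,0)⟩| = 4 and |G| = 24.
By Lagrange, [G : H] = |G|/|H| = 24/4 = 6.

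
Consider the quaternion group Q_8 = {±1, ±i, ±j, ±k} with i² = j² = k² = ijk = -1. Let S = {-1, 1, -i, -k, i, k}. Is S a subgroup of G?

No

|S| = 6 does not divide |G| = 8, so by Lagrange S is not a subgroup.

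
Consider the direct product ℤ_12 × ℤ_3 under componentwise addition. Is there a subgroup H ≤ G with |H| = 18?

18 | 36. A subgroup of order 18 is {(0,0), (0,1), (0,2), (2,0), (2,1), (2,2), (4,0), (4,1), (4,2), (6,0), (6,1), (6,2), (8,0), (8,1), (8,2), (10,0), (10,1), (10,2)}.

Yes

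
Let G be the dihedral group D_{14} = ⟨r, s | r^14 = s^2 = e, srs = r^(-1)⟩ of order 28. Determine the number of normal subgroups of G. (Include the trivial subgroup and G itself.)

G has 28 subgroups. Checking conjugation-invariance by order — order 1: 1/1 normal; order 2: 1/15 normal; order 4: 0/7 normal; order 7: 1/1 normal; order 14: 3/3 normal; order 28: 1/1 normal.
Total normal subgroups: 7.

7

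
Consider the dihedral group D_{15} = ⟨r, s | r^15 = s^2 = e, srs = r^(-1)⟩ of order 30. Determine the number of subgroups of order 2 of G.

15

|G| = 30 and 2 | 30, so subgroups of order 2 are possible by Lagrange.
The subgroups of order 2 are: {e, r^10s}; {e, r^11s}; {e, r^12s}; {e, r^13s}; … (15 in all).
So G has 15 subgroups of order 2.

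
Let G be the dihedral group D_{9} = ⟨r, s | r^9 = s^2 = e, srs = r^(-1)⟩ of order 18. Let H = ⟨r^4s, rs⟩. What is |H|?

|⟨r^4s⟩| = 2 and |⟨rs⟩| = 2, so |H| is a multiple of lcm(2, 2) = 2 and divides |G| = 18.
Closing under the operation: H = {e, r^3, r^6, rs, r^4s, r^7s}, so |H| = 6.

6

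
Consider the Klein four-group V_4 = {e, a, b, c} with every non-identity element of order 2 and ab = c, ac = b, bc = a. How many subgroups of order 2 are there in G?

|G| = 4 and 2 | 4, so subgroups of order 2 are possible by Lagrange.
The subgroups of order 2 are: {e, a}; {e, b}; {e, c}.
So G has 3 subgroups of order 2.

3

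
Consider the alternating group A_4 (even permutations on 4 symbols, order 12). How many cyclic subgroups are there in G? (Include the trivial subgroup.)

8

Group the elements of G by the cyclic subgroup they generate; each cyclic subgroup of order d accounts for φ(d) elements.
Cyclic subgroups by order — order 1: 1; order 2: 3; order 3: 4.
Total: 8.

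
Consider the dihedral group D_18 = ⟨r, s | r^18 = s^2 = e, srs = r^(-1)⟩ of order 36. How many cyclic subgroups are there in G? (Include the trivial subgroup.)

24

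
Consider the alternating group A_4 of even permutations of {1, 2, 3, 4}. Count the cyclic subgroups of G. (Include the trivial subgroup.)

8

Group the elements of G by the cyclic subgroup they generate; each cyclic subgroup of order d accounts for φ(d) elements.
Cyclic subgroups by order — order 1: 1; order 2: 3; order 3: 4.
Total: 8.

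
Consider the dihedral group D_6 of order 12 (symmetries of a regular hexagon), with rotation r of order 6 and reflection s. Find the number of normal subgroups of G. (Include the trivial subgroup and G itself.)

7

G has 16 subgroups. Checking conjugation-invariance by order — order 1: 1/1 normal; order 2: 1/7 normal; order 3: 1/1 normal; order 4: 0/3 normal; order 6: 3/3 normal; order 12: 1/1 normal.
Total normal subgroups: 7.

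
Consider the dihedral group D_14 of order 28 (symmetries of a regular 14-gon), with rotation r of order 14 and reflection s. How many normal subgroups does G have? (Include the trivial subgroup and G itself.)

G has 28 subgroups. Checking conjugation-invariance by order — order 1: 1/1 normal; order 2: 1/15 normal; order 4: 0/7 normal; order 7: 1/1 normal; order 14: 3/3 normal; order 28: 1/1 normal.
Total normal subgroups: 7.

7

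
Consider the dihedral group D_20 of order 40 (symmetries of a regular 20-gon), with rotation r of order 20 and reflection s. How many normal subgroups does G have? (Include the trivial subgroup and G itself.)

9

G has 48 subgroups. Checking conjugation-invariance by order — order 1: 1/1 normal; order 2: 1/21 normal; order 4: 1/11 normal; order 5: 1/1 normal; order 8: 0/5 normal; order 10: 1/5 normal; order 20: 3/3 normal; order 40: 1/1 normal.
Total normal subgroups: 9.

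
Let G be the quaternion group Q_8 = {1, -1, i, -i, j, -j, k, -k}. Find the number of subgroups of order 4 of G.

3

|G| = 8 and 4 | 8, so subgroups of order 4 are possible by Lagrange.
The subgroups of order 4 are: {1, -1, i, -i}; {1, -1, j, -j}; {1, -1, k, -k}.
So G has 3 subgroups of order 4.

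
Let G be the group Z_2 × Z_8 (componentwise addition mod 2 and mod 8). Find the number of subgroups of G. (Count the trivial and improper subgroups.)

11

|G| = 16, so by Lagrange every subgroup order divides 16. Divisors: 1, 2, 4, 8, 16.
Subgroups by order — order 1: 1; order 2: 3; order 4: 3; order 8: 3; order 16: 1.
Total: 1 + 3 + 3 + 3 + 1 = 11.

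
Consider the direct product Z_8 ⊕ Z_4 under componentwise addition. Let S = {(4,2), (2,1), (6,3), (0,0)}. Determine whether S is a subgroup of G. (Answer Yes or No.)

|S| = 4 divides |G| = 32, consistent with Lagrange.
S contains the identity, every element's inverse is in S, and S is closed under +: it is a subgroup.
In fact S = ⟨(6,3)⟩.

Yes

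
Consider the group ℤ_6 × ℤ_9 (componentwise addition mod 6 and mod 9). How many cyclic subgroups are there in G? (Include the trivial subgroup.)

16

Each element a generates a cyclic subgroup ⟨a⟩; distinct elements may generate the same one (a cyclic group of order d has φ(d) generators).
Cyclic subgroups by order — order 1: 1; order 2: 1; order 3: 4; order 6: 4; order 9: 3; order 18: 3.
Total: 16.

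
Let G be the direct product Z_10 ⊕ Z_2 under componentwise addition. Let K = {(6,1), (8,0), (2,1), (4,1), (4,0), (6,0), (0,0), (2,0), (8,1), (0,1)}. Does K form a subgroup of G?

|K| = 10 divides |G| = 20, consistent with Lagrange.
K contains the identity, every element's inverse is in K, and K is closed under +: it is a subgroup.
In fact K = ⟨(2,1)⟩.

Yes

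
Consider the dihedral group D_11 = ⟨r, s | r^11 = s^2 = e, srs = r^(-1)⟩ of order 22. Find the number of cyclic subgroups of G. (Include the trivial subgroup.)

Group the elements of G by the cyclic subgroup they generate; each cyclic subgroup of order d accounts for φ(d) elements.
Cyclic subgroups by order — order 1: 1; order 2: 11; order 11: 1.
Total: 13.

13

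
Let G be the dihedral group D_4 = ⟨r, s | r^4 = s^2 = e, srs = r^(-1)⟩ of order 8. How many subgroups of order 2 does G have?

5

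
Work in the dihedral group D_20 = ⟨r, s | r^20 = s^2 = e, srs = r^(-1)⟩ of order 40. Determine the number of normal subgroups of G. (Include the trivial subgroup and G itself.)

G has 48 subgroups. Checking conjugation-invariance by order — order 1: 1/1 normal; order 2: 1/21 normal; order 4: 1/11 normal; order 5: 1/1 normal; order 8: 0/5 normal; order 10: 1/5 normal; order 20: 3/3 normal; order 40: 1/1 normal.
Total normal subgroups: 9.

9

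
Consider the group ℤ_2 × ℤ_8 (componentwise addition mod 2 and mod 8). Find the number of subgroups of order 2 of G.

|G| = 16 and 2 | 16, so subgroups of order 2 are possible by Lagrange.
The subgroups of order 2 are: {(0,0), (0,4)}; {(0,0), (1,0)}; {(0,0), (1,4)}.
So G has 3 subgroups of order 2.

3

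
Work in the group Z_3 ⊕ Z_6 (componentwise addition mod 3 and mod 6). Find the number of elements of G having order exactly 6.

8

An element (a,b) has order lcm(ord(a), ord(b)); count pairs with lcm equal to 6.
Enumerating gives 8 such elements.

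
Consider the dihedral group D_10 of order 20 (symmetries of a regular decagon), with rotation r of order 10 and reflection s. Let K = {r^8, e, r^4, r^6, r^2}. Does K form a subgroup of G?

Yes

|K| = 5 divides |G| = 20, consistent with Lagrange.
K contains the identity, every element's inverse is in K, and K is closed under ·: it is a subgroup.
In fact K = ⟨r^4⟩.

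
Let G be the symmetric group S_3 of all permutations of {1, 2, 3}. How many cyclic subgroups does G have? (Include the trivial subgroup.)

5

A cyclic subgroup of order d is generated by each of its φ(d) elements of order d, so the cyclic subgroups of order d number (#elements of order d)/φ(d).
Cyclic subgroups by order — order 1: 1; order 2: 3; order 3: 1.
Total: 5.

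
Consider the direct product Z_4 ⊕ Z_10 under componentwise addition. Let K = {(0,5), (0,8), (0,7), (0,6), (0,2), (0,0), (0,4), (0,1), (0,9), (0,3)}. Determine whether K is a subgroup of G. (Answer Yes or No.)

|K| = 10 divides |G| = 40, consistent with Lagrange.
K contains the identity, every element's inverse is in K, and K is closed under +: it is a subgroup.
In fact K = ⟨(0,1)⟩.

Yes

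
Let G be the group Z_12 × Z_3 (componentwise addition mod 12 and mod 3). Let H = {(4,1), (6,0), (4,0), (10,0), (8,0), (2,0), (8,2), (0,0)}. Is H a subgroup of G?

No

|H| = 8 does not divide |G| = 36, so by Lagrange H is not a subgroup.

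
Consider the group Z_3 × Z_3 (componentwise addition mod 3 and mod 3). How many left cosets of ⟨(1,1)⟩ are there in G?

|⟨(1,1)⟩| = 3 and |G| = 9.
By Lagrange, [G : H] = |G|/|H| = 9/3 = 3.

3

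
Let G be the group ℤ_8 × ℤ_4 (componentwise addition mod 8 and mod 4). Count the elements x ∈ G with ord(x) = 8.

16

An element (a,b) has order lcm(ord(a), ord(b)); count pairs with lcm equal to 8.
Enumerating gives 16 such elements.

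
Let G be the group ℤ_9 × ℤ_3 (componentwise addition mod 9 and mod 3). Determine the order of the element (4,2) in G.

9

The order of (4,2) in Z_9 × Z_3 is lcm(ord(4) in Z_9, ord(2) in Z_3).
ord(4) = 9 and ord(2) = 3, so |⟨(4,2)⟩| = lcm(9, 3) = 9.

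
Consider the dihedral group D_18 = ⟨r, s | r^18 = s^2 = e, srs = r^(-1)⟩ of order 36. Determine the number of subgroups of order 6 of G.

7

|G| = 36 and 6 | 36, so subgroups of order 6 are possible by Lagrange.
The subgroups of order 6 are: {e, r^6, r^12, r^4s, r^10s, r^16s}; {e, r^6, r^12, r^5s, r^11s, r^17s}; {e, r^6, r^12, s, r^6s, r^12s}; {e, r^6, r^12, rs, r^7s, r^13s}; … (7 in all).
So G has 7 subgroups of order 6.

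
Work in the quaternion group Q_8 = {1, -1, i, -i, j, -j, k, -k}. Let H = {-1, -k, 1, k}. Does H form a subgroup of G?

|H| = 4 divides |G| = 8, consistent with Lagrange.
H contains the identity, every element's inverse is in H, and H is closed under ·: it is a subgroup.
In fact H = ⟨-k⟩.

Yes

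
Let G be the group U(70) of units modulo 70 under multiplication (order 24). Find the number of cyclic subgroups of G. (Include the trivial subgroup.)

Each element a generates a cyclic subgroup ⟨a⟩; distinct elements may generate the same one (a cyclic group of order d has φ(d) generators).
Cyclic subgroups by order — order 1: 1; order 2: 3; order 3: 1; order 4: 2; order 6: 3; order 12: 2.
Total: 12.

12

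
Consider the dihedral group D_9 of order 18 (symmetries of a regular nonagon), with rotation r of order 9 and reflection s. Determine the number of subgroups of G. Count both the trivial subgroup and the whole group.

|G| = 18, so by Lagrange every subgroup order divides 18. Divisors: 1, 2, 3, 6, 9, 18.
Subgroups by order — order 1: 1; order 2: 9; order 3: 1; order 6: 3; order 9: 1; order 18: 1.
Total: 1 + 9 + 1 + 3 + 1 + 1 = 16.

16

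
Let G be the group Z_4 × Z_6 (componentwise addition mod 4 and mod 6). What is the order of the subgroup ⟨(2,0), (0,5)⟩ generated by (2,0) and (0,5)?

|⟨(2,0)⟩| = 2 and |⟨(0,5)⟩| = 6, so |H| is a multiple of lcm(2, 6) = 6 and divides |G| = 24.
Closing under the operation: H = {(0,0), (0,1), (0,2), (0,3), (0,4), (0,5), (2,0), (2,1), (2,2), (2,3), (2,4), (2,5)}, so |H| = 12.

12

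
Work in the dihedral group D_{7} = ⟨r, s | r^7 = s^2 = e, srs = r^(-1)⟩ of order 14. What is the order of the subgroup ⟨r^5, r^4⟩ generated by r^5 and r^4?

|⟨r^5⟩| = 7 and |⟨r^4⟩| = 7, so |H| is a multiple of lcm(7, 7) = 7 and divides |G| = 14.
Closing under the operation: H = {e, r, r^2, r^3, r^4, r^5, r^6}, so |H| = 7.

7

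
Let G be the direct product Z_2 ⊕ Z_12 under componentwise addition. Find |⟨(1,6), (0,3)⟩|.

8

|⟨(1,6)⟩| = 2 and |⟨(0,3)⟩| = 4, so |H| is a multiple of lcm(2, 4) = 4 and divides |G| = 24.
Closing under the operation: H = {(0,0), (0,3), (0,6), (0,9), (1,0), (1,3), (1,6), (1,9)}, so |H| = 8.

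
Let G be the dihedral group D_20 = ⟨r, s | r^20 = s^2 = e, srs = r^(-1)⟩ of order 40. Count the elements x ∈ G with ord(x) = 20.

8

The elements of order 20 are: r, r^3, r^7, r^9, r^11, r^13, r^17, r^19.
That's 8.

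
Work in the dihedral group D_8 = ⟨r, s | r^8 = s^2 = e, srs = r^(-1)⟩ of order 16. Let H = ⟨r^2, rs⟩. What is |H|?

8

|⟨r^2⟩| = 4 and |⟨rs⟩| = 2, so |H| is a multiple of lcm(4, 2) = 4 and divides |G| = 16.
Closing under the operation: H = {e, r^2, r^4, r^6, rs, r^3s, r^5s, r^7s}, so |H| = 8.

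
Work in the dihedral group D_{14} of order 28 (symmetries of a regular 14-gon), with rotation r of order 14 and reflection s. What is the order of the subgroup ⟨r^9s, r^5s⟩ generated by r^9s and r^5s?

14

|⟨r^9s⟩| = 2 and |⟨r^5s⟩| = 2, so |H| is a multiple of lcm(2, 2) = 2 and divides |G| = 28.
Closing under the operation: H = {e, r^2, r^4, r^6, r^8, r^10, r^12, rs, r^3s, r^5s, r^7s, r^9s, r^11s, r^13s}, so |H| = 14.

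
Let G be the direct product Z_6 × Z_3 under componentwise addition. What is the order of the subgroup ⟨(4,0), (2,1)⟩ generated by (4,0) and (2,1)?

9

|⟨(4,0)⟩| = 3 and |⟨(2,1)⟩| = 3, so |H| is a multiple of lcm(3, 3) = 3 and divides |G| = 18.
Closing under the operation: H = {(0,0), (0,1), (0,2), (2,0), (2,1), (2,2), (4,0), (4,1), (4,2)}, so |H| = 9.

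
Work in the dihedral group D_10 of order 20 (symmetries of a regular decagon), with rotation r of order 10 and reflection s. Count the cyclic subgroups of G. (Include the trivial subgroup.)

14

Each element a generates a cyclic subgroup ⟨a⟩; distinct elements may generate the same one (a cyclic group of order d has φ(d) generators).
Cyclic subgroups by order — order 1: 1; order 2: 11; order 5: 1; order 10: 1.
Total: 14.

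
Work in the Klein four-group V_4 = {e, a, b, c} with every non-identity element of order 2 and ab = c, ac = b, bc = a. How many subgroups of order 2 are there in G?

|G| = 4 and 2 | 4, so subgroups of order 2 are possible by Lagrange.
The subgroups of order 2 are: {e, a}; {e, b}; {e, c}.
So G has 3 subgroups of order 2.

3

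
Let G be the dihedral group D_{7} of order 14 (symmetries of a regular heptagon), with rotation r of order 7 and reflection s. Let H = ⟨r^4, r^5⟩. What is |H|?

7

|⟨r^4⟩| = 7 and |⟨r^5⟩| = 7, so |H| is a multiple of lcm(7, 7) = 7 and divides |G| = 14.
Closing under the operation: H = {e, r, r^2, r^3, r^4, r^5, r^6}, so |H| = 7.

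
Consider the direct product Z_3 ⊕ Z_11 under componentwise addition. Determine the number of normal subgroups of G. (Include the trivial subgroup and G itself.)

G is abelian, so every subgroup is normal.
G has 4 subgroups in total, hence 4 normal subgroups.

4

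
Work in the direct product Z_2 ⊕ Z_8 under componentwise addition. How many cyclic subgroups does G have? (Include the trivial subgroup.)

Each element a generates a cyclic subgroup ⟨a⟩; distinct elements may generate the same one (a cyclic group of order d has φ(d) generators).
Cyclic subgroups by order — order 1: 1; order 2: 3; order 4: 2; order 8: 2.
Total: 8.

8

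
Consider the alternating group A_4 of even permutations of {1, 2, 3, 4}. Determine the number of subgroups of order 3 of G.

|G| = 12 and 3 | 12, so subgroups of order 3 are possible by Lagrange.
The subgroups of order 3 are: {e, (1 2 3), (1 3 2)}; {e, (1 2 4), (1 4 2)}; {e, (1 3 4), (1 4 3)}; {e, (2 3 4), (2 4 3)}.
So G has 4 subgroups of order 3.

4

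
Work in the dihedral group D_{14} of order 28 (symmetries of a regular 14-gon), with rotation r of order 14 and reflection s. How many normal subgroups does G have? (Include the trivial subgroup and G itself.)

G has 28 subgroups. Checking conjugation-invariance by order — order 1: 1/1 normal; order 2: 1/15 normal; order 4: 0/7 normal; order 7: 1/1 normal; order 14: 3/3 normal; order 28: 1/1 normal.
Total normal subgroups: 7.

7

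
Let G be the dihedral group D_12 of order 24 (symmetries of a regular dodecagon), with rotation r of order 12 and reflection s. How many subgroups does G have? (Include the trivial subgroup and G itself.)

|G| = 24, so by Lagrange every subgroup order divides 24. Divisors: 1, 2, 3, 4, 6, 8, 12, 24.
Subgroups by order — order 1: 1; order 2: 13; order 3: 1; order 4: 7; order 6: 5; order 8: 3; order 12: 3; order 24: 1.
Total: 1 + 13 + 1 + 7 + 5 + 3 + 3 + 1 = 34.

34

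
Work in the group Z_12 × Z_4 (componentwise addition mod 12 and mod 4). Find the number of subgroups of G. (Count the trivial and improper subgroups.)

|G| = 48, so by Lagrange every subgroup order divides 48. Divisors: 1, 2, 3, 4, 6, 8, 12, 16, 24, 48.
Subgroups by order — order 1: 1; order 2: 3; order 3: 1; order 4: 7; order 6: 3; order 8: 3; order 12: 7; order 16: 1; order 24: 3; order 48: 1.
Total: 1 + 3 + 1 + 7 + 3 + 3 + 7 + 1 + 3 + 1 = 30.

30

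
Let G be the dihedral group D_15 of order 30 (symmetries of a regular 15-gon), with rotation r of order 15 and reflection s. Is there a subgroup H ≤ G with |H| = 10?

Yes

10 | 30. A subgroup of order 10 is {e, r^3, r^6, r^9, r^12, rs, r^4s, r^7s, r^10s, r^13s}.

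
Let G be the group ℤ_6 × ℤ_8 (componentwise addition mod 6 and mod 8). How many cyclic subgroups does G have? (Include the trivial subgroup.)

16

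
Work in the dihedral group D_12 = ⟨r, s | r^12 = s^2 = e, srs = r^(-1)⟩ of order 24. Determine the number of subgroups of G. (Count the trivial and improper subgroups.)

|G| = 24, so by Lagrange every subgroup order divides 24. Divisors: 1, 2, 3, 4, 6, 8, 12, 24.
Subgroups by order — order 1: 1; order 2: 13; order 3: 1; order 4: 7; order 6: 5; order 8: 3; order 12: 3; order 24: 1.
Total: 1 + 13 + 1 + 7 + 5 + 3 + 3 + 1 = 34.

34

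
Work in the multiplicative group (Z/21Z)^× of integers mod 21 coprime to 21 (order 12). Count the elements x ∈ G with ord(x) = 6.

6

The elements of order 6 are: 2, 5, 10, 11, 17, 19.
That's 6.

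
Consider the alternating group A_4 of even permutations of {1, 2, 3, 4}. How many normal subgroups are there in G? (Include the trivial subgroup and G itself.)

G has 10 subgroups. Checking conjugation-invariance by order — order 1: 1/1 normal; order 2: 0/3 normal; order 3: 0/4 normal; order 4: 1/1 normal; order 12: 1/1 normal.
Total normal subgroups: 3.

3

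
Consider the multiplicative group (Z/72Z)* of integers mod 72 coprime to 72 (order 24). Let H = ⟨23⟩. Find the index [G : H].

|⟨23⟩| = 6 and |G| = 24.
By Lagrange, [G : H] = |G|/|H| = 24/6 = 4.

4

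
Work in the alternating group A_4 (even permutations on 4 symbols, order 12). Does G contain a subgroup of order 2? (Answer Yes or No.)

2 | 12. A subgroup of order 2 is {e, (1 2)(3 4)}.

Yes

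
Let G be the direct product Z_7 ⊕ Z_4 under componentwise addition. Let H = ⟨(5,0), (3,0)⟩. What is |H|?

7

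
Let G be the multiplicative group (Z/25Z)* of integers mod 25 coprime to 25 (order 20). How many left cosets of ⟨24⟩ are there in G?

10

|⟨24⟩| = 2 and |G| = 20.
By Lagrange, [G : H] = |G|/|H| = 20/2 = 10.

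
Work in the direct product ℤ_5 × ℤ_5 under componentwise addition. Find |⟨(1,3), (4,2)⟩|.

5

|⟨(1,3)⟩| = 5 and |⟨(4,2)⟩| = 5, so |H| is a multiple of lcm(5, 5) = 5 and divides |G| = 25.
Closing under the operation: H = {(0,0), (1,3), (2,1), (3,4), (4,2)}, so |H| = 5.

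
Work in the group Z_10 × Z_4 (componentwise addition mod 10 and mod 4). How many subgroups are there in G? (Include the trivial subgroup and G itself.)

|G| = 40, so by Lagrange every subgroup order divides 40. Divisors: 1, 2, 4, 5, 8, 10, 20, 40.
Subgroups by order — order 1: 1; order 2: 3; order 4: 3; order 5: 1; order 8: 1; order 10: 3; order 20: 3; order 40: 1.
Total: 1 + 3 + 3 + 1 + 1 + 3 + 3 + 1 = 16.

16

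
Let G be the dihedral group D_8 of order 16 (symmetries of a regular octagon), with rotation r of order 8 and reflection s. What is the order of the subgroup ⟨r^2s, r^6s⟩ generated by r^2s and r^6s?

4

|⟨r^2s⟩| = 2 and |⟨r^6s⟩| = 2, so |H| is a multiple of lcm(2, 2) = 2 and divides |G| = 16.
Closing under the operation: H = {e, r^4, r^2s, r^6s}, so |H| = 4.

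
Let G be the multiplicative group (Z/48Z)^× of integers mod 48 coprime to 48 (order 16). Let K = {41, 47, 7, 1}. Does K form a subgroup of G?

|K| = 4 divides |G| = 16, consistent with Lagrange.
K contains the identity, every element's inverse is in K, and K is closed under ·: it is a subgroup.

Yes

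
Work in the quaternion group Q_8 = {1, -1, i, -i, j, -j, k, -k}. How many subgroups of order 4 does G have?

|G| = 8 and 4 | 8, so subgroups of order 4 are possible by Lagrange.
The subgroups of order 4 are: {1, -1, i, -i}; {1, -1, j, -j}; {1, -1, k, -k}.
So G has 3 subgroups of order 4.

3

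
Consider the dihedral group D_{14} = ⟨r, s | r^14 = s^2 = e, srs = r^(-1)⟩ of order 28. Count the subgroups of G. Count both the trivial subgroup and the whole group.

28

|G| = 28, so by Lagrange every subgroup order divides 28. Divisors: 1, 2, 4, 7, 14, 28.
Subgroups by order — order 1: 1; order 2: 15; order 4: 7; order 7: 1; order 14: 3; order 28: 1.
Total: 1 + 15 + 7 + 1 + 3 + 1 = 28.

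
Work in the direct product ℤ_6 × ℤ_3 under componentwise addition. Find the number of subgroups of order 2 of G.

|G| = 18 and 2 | 18, so subgroups of order 2 are possible by Lagrange.
The subgroups of order 2 are: {(0,0), (3,0)}.
So G has 1 subgroup of order 2.

1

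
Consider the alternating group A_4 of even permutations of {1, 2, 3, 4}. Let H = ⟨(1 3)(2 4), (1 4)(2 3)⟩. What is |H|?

4

|⟨(1 3)(2 4)⟩| = 2 and |⟨(1 4)(2 3)⟩| = 2, so |H| is a multiple of lcm(2, 2) = 2 and divides |G| = 12.
Closing under the operation: H = {e, (1 2)(3 4), (1 3)(2 4), (1 4)(2 3)}, so |H| = 4.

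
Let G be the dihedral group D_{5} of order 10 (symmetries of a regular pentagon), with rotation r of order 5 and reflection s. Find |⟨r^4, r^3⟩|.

|⟨r^4⟩| = 5 and |⟨r^3⟩| = 5, so |H| is a multiple of lcm(5, 5) = 5 and divides |G| = 10.
Closing under the operation: H = {e, r, r^2, r^3, r^4}, so |H| = 5.

5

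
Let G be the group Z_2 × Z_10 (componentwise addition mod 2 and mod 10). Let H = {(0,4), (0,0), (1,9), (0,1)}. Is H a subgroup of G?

No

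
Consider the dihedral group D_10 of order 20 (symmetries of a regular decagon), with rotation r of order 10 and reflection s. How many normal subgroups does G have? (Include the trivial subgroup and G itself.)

G has 22 subgroups. Checking conjugation-invariance by order — order 1: 1/1 normal; order 2: 1/11 normal; order 4: 0/5 normal; order 5: 1/1 normal; order 10: 3/3 normal; order 20: 1/1 normal.
Total normal subgroups: 7.

7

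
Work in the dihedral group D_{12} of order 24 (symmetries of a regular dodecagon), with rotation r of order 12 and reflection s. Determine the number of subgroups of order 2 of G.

13

|G| = 24 and 2 | 24, so subgroups of order 2 are possible by Lagrange.
The subgroups of order 2 are: {e, r^10s}; {e, r^11s}; {e, r^2s}; {e, r^3s}; … (13 in all).
So G has 13 subgroups of order 2.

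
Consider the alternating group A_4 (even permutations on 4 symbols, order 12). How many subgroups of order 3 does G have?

4

|G| = 12 and 3 | 12, so subgroups of order 3 are possible by Lagrange.
The subgroups of order 3 are: {e, (1 2 3), (1 3 2)}; {e, (1 2 4), (1 4 2)}; {e, (1 3 4), (1 4 3)}; {e, (2 3 4), (2 4 3)}.
So G has 4 subgroups of order 3.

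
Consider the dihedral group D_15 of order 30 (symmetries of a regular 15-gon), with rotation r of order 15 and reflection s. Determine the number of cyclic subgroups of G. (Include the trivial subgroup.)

19

Each element a generates a cyclic subgroup ⟨a⟩; distinct elements may generate the same one (a cyclic group of order d has φ(d) generators).
Cyclic subgroups by order — order 1: 1; order 2: 15; order 3: 1; order 5: 1; order 15: 1.
Total: 19.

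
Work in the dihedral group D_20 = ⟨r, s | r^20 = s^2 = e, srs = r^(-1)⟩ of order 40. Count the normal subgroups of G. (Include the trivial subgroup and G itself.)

9

G has 48 subgroups. Checking conjugation-invariance by order — order 1: 1/1 normal; order 2: 1/21 normal; order 4: 1/11 normal; order 5: 1/1 normal; order 8: 0/5 normal; order 10: 1/5 normal; order 20: 3/3 normal; order 40: 1/1 normal.
Total normal subgroups: 9.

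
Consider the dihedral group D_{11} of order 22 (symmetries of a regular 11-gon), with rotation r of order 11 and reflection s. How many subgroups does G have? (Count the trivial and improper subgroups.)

14

|G| = 22, so by Lagrange every subgroup order divides 22. Divisors: 1, 2, 11, 22.
Subgroups by order — order 1: 1; order 2: 11; order 11: 1; order 22: 1.
Total: 1 + 11 + 1 + 1 = 14.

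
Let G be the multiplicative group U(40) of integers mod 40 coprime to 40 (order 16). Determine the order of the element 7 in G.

Compute successive powers of 7 mod 40: 7, 9, 23, 1; 7^4 ≡ 1 (mod 40).
So |⟨7⟩| = 4.

4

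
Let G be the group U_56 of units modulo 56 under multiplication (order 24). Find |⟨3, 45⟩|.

12

|⟨3⟩| = 6 and |⟨45⟩| = 6, so |H| is a multiple of lcm(6, 6) = 6 and divides |G| = 24.
Closing under the operation: H = {1, 3, 5, 9, 13, 15, 19, 23, 25, 27, 39, 45}, so |H| = 12.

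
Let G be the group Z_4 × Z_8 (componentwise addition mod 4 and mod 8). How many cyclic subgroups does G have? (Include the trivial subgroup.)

14

A cyclic subgroup of order d is generated by each of its φ(d) elements of order d, so the cyclic subgroups of order d number (#elements of order d)/φ(d).
Cyclic subgroups by order — order 1: 1; order 2: 3; order 4: 6; order 8: 4.
Total: 14.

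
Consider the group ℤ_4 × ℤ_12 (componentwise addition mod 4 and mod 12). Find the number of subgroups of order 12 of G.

7

|G| = 48 and 12 | 48, so subgroups of order 12 are possible by Lagrange.
The subgroups of order 12 are: {(0,0), (0,1), (0,2), (0,3), (0,4), (0,5), (0,6), (0,7), (0,8), (0,9), (0,10), (0,11)}; {(0,0), (0,2), (0,4), (0,6), (0,8), (0,10), (2,0), (2,2), (2,4), (2,6), (2,8), (2,10)}; {(0,0), (0,2), (0,4), (0,6), (0,8), (0,10), (2,1), (2,3), (2,5), (2,7), (2,9), (2,11)}; {(0,0), (0,4), (0,8), (1,0), (1,4), (1,8), (2,0), (2,4), (2,8), (3,0), (3,4), (3,8)}; … (7 in all).
So G has 7 subgroups of order 12.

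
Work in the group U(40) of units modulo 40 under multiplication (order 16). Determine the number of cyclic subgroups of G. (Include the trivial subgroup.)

Group the elements of G by the cyclic subgroup they generate; each cyclic subgroup of order d accounts for φ(d) elements.
Cyclic subgroups by order — order 1: 1; order 2: 7; order 4: 4.
Total: 12.

12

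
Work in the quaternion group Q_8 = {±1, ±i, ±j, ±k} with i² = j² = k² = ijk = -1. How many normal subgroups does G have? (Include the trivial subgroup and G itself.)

6

G has 6 subgroups. Checking conjugation-invariance by order — order 1: 1/1 normal; order 2: 1/1 normal; order 4: 3/3 normal; order 8: 1/1 normal.
Total normal subgroups: 6.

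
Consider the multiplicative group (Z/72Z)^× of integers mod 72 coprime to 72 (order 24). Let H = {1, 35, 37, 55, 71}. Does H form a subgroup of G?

No

|H| = 5 does not divide |G| = 24, so by Lagrange H is not a subgroup.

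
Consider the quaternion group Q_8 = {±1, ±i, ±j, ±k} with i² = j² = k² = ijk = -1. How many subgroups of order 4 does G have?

3

|G| = 8 and 4 | 8, so subgroups of order 4 are possible by Lagrange.
The subgroups of order 4 are: {1, -1, i, -i}; {1, -1, j, -j}; {1, -1, k, -k}.
So G has 3 subgroups of order 4.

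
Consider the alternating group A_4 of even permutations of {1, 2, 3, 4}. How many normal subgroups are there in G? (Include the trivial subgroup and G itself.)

G has 10 subgroups. Checking conjugation-invariance by order — order 1: 1/1 normal; order 2: 0/3 normal; order 3: 0/4 normal; order 4: 1/1 normal; order 12: 1/1 normal.
Total normal subgroups: 3.

3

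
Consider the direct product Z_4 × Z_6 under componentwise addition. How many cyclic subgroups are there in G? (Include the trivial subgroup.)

Group the elements of G by the cyclic subgroup they generate; each cyclic subgroup of order d accounts for φ(d) elements.
Cyclic subgroups by order — order 1: 1; order 2: 3; order 3: 1; order 4: 2; order 6: 3; order 12: 2.
Total: 12.

12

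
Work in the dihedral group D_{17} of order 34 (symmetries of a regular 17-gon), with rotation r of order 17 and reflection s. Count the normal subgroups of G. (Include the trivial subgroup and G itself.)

G has 20 subgroups. Checking conjugation-invariance by order — order 1: 1/1 normal; order 2: 0/17 normal; order 17: 1/1 normal; order 34: 1/1 normal.
Total normal subgroups: 3.

3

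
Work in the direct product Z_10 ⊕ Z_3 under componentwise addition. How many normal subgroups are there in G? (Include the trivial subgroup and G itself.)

G is abelian, so every subgroup is normal.
G has 8 subgroups in total, hence 8 normal subgroups.

8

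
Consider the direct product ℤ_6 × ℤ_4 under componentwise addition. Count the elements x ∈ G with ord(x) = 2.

3

An element (a,b) has order lcm(ord(a), ord(b)); count pairs with lcm equal to 2.
Enumerating gives 3 such elements.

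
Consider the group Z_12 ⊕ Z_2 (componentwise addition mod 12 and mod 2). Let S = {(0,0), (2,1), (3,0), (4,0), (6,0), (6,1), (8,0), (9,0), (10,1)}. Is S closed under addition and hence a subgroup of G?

|S| = 9 does not divide |G| = 24, so by Lagrange S is not a subgroup.

No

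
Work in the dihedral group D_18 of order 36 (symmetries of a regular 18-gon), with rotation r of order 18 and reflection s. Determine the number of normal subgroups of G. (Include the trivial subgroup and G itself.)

9

G has 45 subgroups. Checking conjugation-invariance by order — order 1: 1/1 normal; order 2: 1/19 normal; order 3: 1/1 normal; order 4: 0/9 normal; order 6: 1/7 normal; order 9: 1/1 normal; order 12: 0/3 normal; order 18: 3/3 normal; order 36: 1/1 normal.
Total normal subgroups: 9.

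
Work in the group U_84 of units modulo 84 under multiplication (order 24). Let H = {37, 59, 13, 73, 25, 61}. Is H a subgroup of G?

The identity 1 ∉ H, so H is not a subgroup.

No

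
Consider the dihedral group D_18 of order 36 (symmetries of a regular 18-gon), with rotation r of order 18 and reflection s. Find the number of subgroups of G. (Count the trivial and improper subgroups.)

45

|G| = 36, so by Lagrange every subgroup order divides 36. Divisors: 1, 2, 3, 4, 6, 9, 12, 18, 36.
Subgroups by order — order 1: 1; order 2: 19; order 3: 1; order 4: 9; order 6: 7; order 9: 1; order 12: 3; order 18: 3; order 36: 1.
Total: 1 + 19 + 1 + 9 + 7 + 1 + 3 + 3 + 1 = 45.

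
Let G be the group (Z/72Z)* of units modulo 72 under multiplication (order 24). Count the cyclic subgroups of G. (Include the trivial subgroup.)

A cyclic subgroup of order d is generated by each of its φ(d) elements of order d, so the cyclic subgroups of order d number (#elements of order d)/φ(d).
Cyclic subgroups by order — order 1: 1; order 2: 7; order 3: 1; order 6: 7.
Total: 16.

16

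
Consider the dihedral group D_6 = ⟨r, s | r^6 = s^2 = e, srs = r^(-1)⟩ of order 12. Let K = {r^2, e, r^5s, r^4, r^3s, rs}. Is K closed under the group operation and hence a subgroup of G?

|K| = 6 divides |G| = 12, consistent with Lagrange.
K contains the identity, every element's inverse is in K, and K is closed under ·: it is a subgroup.

Yes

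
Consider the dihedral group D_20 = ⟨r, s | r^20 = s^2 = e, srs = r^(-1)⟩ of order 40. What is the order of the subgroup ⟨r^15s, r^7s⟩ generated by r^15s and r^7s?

|⟨r^15s⟩| = 2 and |⟨r^7s⟩| = 2, so |H| is a multiple of lcm(2, 2) = 2 and divides |G| = 40.
Closing under the operation: H = {e, r^4, r^8, r^12, r^16, r^3s, r^7s, r^11s, r^15s, r^19s}, so |H| = 10.

10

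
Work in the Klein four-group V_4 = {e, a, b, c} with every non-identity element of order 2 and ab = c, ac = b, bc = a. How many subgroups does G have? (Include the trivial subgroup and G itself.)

5

|G| = 4, so by Lagrange every subgroup order divides 4. Divisors: 1, 2, 4.
Subgroups by order — order 1: 1; order 2: 3; order 4: 1.
Total: 1 + 3 + 1 = 5.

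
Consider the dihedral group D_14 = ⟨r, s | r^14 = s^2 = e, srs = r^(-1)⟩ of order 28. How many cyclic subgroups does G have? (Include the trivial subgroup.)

18

Each element a generates a cyclic subgroup ⟨a⟩; distinct elements may generate the same one (a cyclic group of order d has φ(d) generators).
Cyclic subgroups by order — order 1: 1; order 2: 15; order 7: 1; order 14: 1.
Total: 18.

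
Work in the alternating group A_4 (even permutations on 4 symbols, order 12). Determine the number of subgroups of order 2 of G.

3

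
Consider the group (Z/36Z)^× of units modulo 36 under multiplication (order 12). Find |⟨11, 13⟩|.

6

|⟨11⟩| = 6 and |⟨13⟩| = 3, so |H| is a multiple of lcm(6, 3) = 6 and divides |G| = 12.
Closing under the operation: H = {1, 11, 13, 23, 25, 35}, so |H| = 6.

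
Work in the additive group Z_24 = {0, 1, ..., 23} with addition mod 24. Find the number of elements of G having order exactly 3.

In a cyclic group of order 24, the number of elements of order d (for d | 24) is φ(d).
φ(3) = 2.

2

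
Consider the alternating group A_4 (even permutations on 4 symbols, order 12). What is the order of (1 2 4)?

3

Computing powers of (1 2 4): the smallest k with ((1 2 4))^k = e is k = 3.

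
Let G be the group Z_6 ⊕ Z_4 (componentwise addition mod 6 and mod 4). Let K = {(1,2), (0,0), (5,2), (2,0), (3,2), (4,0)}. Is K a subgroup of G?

Yes

|K| = 6 divides |G| = 24, consistent with Lagrange.
K contains the identity, every element's inverse is in K, and K is closed under +: it is a subgroup.
In fact K = ⟨(1,2)⟩.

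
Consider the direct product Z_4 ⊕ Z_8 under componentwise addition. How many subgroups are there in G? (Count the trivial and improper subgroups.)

22

|G| = 32, so by Lagrange every subgroup order divides 32. Divisors: 1, 2, 4, 8, 16, 32.
Subgroups by order — order 1: 1; order 2: 3; order 4: 7; order 8: 7; order 16: 3; order 32: 1.
Total: 1 + 3 + 7 + 7 + 3 + 1 = 22.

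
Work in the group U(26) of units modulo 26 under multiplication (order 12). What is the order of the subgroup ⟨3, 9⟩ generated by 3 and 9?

|⟨3⟩| = 3 and |⟨9⟩| = 3, so |H| is a multiple of lcm(3, 3) = 3 and divides |G| = 12.
Closing under the operation: H = {1, 3, 9}, so |H| = 3.

3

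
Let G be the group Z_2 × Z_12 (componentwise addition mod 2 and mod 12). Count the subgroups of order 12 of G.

|G| = 24 and 12 | 24, so subgroups of order 12 are possible by Lagrange.
The subgroups of order 12 are: {(0,0), (0,1), (0,2), (0,3), (0,4), (0,5), (0,6), (0,7), (0,8), (0,9), (0,10), (0,11)}; {(0,0), (0,2), (0,4), (0,6), (0,8), (0,10), (1,0), (1,2), (1,4), (1,6), (1,8), (1,10)}; {(0,0), (0,2), (0,4), (0,6), (0,8), (0,10), (1,1), (1,3), (1,5), (1,7), (1,9), (1,11)}.
So G has 3 subgroups of order 12.

3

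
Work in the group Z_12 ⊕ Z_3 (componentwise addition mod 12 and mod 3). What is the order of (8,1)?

The order of (8,1) in Z_12 × Z_3 is lcm(ord(8) in Z_12, ord(1) in Z_3).
ord(8) = 3 and ord(1) = 3, so |⟨(8,1)⟩| = lcm(3, 3) = 3.

3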